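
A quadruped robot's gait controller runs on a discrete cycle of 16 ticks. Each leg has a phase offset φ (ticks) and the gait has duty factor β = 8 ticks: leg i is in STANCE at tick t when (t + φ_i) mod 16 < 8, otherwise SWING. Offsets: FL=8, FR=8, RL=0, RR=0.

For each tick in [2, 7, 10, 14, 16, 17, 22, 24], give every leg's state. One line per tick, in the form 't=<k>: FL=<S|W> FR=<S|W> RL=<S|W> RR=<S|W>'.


t=2: phase=(10,10,2,2) vs β=8 → FL=W FR=W RL=S RR=S
t=7: phase=(15,15,7,7) vs β=8 → FL=W FR=W RL=S RR=S
t=10: phase=(2,2,10,10) vs β=8 → FL=S FR=S RL=W RR=W
t=14: phase=(6,6,14,14) vs β=8 → FL=S FR=S RL=W RR=W
t=16: phase=(8,8,0,0) vs β=8 → FL=W FR=W RL=S RR=S
t=17: phase=(9,9,1,1) vs β=8 → FL=W FR=W RL=S RR=S
t=22: phase=(14,14,6,6) vs β=8 → FL=W FR=W RL=S RR=S
t=24: phase=(0,0,8,8) vs β=8 → FL=S FR=S RL=W RR=W

t=2: FL=W FR=W RL=S RR=S
t=7: FL=W FR=W RL=S RR=S
t=10: FL=S FR=S RL=W RR=W
t=14: FL=S FR=S RL=W RR=W
t=16: FL=W FR=W RL=S RR=S
t=17: FL=W FR=W RL=S RR=S
t=22: FL=W FR=W RL=S RR=S
t=24: FL=S FR=S RL=W RR=W


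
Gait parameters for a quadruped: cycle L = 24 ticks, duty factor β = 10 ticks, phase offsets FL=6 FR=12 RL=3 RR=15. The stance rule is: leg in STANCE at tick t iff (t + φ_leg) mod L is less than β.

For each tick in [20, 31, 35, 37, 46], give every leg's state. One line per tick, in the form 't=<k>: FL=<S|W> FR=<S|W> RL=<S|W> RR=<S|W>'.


t=20: FL=S FR=S RL=W RR=W
t=31: FL=W FR=W RL=W RR=W
t=35: FL=W FR=W RL=W RR=S
t=37: FL=W FR=S RL=W RR=S
t=46: FL=S FR=W RL=S RR=W

t=20: phase=(2,8,23,11) vs β=10 → FL=S FR=S RL=W RR=W
t=31: phase=(13,19,10,22) vs β=10 → FL=W FR=W RL=W RR=W
t=35: phase=(17,23,14,2) vs β=10 → FL=W FR=W RL=W RR=S
t=37: phase=(19,1,16,4) vs β=10 → FL=W FR=S RL=W RR=S
t=46: phase=(4,10,1,13) vs β=10 → FL=S FR=W RL=S RR=W


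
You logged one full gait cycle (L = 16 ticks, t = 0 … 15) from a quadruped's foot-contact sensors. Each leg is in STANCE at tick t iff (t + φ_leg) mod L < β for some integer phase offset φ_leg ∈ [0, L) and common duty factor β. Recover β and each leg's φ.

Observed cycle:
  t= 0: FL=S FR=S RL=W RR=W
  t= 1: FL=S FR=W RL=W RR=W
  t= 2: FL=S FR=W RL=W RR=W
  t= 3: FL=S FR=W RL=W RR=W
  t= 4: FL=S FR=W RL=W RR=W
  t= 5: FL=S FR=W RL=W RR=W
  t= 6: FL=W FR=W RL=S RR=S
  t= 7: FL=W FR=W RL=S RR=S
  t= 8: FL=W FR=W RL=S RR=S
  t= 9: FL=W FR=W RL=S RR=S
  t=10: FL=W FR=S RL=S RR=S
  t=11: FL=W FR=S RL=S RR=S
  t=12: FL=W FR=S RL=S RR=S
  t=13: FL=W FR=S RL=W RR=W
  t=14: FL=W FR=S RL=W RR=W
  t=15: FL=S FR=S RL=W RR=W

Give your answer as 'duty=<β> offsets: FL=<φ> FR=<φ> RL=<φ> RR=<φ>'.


duty β = stance ticks per leg = 7
FL: stance ticks = 7; W→S at t=15 → φ=1
FR: stance ticks = 7; W→S at t=10 → φ=6
RL: stance ticks = 7; W→S at t=6 → φ=10
RR: stance ticks = 7; W→S at t=6 → φ=10

duty=7 offsets: FL=1 FR=6 RL=10 RR=10


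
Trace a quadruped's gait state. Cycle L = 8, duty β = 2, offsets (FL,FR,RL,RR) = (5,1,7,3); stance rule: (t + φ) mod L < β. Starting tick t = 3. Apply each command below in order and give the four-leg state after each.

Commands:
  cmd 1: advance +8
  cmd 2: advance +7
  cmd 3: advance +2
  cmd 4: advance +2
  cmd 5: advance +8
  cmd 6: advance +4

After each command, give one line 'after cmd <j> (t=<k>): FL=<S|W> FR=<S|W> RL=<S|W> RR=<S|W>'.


start t=3: FL=S FR=W RL=W RR=W
cmd 1: advance +8 → t=11, phase=(0,4,2,6) → FL=S FR=W RL=W RR=W
cmd 2: advance +7 → t=18, phase=(7,3,1,5) → FL=W FR=W RL=S RR=W
cmd 3: advance +2 → t=20, phase=(1,5,3,7) → FL=S FR=W RL=W RR=W
cmd 4: advance +2 → t=22, phase=(3,7,5,1) → FL=W FR=W RL=W RR=S
cmd 5: advance +8 → t=30, phase=(3,7,5,1) → FL=W FR=W RL=W RR=S
cmd 6: advance +4 → t=34, phase=(7,3,1,5) → FL=W FR=W RL=S RR=W

after cmd 1 (t=11): FL=S FR=W RL=W RR=W
after cmd 2 (t=18): FL=W FR=W RL=S RR=W
after cmd 3 (t=20): FL=S FR=W RL=W RR=W
after cmd 4 (t=22): FL=W FR=W RL=W RR=S
after cmd 5 (t=30): FL=W FR=W RL=W RR=S
after cmd 6 (t=34): FL=W FR=W RL=S RR=W


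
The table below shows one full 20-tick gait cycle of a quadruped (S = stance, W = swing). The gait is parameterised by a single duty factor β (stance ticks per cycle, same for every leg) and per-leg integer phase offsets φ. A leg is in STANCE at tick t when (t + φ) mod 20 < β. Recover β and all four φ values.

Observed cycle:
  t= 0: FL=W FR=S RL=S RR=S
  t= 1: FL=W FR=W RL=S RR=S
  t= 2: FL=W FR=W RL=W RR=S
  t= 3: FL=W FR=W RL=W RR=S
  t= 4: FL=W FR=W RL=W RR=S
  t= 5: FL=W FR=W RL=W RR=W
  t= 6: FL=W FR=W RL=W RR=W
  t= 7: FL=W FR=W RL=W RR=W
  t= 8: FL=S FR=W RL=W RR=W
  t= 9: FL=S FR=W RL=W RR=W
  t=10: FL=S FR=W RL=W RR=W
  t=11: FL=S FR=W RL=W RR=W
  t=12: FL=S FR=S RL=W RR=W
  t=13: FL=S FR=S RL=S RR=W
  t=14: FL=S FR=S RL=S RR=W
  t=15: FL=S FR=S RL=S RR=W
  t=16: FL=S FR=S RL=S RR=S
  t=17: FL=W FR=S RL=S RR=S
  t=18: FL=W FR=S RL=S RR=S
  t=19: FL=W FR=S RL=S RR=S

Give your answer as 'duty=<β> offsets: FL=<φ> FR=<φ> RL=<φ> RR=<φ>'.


duty=9 offsets: FL=12 FR=8 RL=7 RR=4

duty β = stance ticks per leg = 9
FL: stance ticks = 9; W→S at t=8 → φ=12
FR: stance ticks = 9; W→S at t=12 → φ=8
RL: stance ticks = 9; W→S at t=13 → φ=7
RR: stance ticks = 9; W→S at t=16 → φ=4


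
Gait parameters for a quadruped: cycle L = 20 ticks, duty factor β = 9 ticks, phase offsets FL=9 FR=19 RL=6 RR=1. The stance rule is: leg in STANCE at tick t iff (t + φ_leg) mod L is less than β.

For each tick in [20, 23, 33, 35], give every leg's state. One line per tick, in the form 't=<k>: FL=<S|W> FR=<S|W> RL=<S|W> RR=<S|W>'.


t=20: phase=(9,19,6,1) vs β=9 → FL=W FR=W RL=S RR=S
t=23: phase=(12,2,9,4) vs β=9 → FL=W FR=S RL=W RR=S
t=33: phase=(2,12,19,14) vs β=9 → FL=S FR=W RL=W RR=W
t=35: phase=(4,14,1,16) vs β=9 → FL=S FR=W RL=S RR=W

t=20: FL=W FR=W RL=S RR=S
t=23: FL=W FR=S RL=W RR=S
t=33: FL=S FR=W RL=W RR=W
t=35: FL=S FR=W RL=S RR=W


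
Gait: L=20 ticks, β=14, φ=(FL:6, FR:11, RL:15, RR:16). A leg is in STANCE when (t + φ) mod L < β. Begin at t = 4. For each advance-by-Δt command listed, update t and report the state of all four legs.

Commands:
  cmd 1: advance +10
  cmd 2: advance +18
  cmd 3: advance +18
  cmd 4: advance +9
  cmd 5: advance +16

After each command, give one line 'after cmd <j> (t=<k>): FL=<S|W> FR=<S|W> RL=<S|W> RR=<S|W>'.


after cmd 1 (t=14): FL=S FR=S RL=S RR=S
after cmd 2 (t=32): FL=W FR=S RL=S RR=S
after cmd 3 (t=50): FL=W FR=S RL=S RR=S
after cmd 4 (t=59): FL=S FR=S RL=W RR=W
after cmd 5 (t=75): FL=S FR=S RL=S RR=S

start t=4: FL=S FR=W RL=W RR=S
cmd 1: advance +10 → t=14, phase=(0,5,9,10) → FL=S FR=S RL=S RR=S
cmd 2: advance +18 → t=32, phase=(18,3,7,8) → FL=W FR=S RL=S RR=S
cmd 3: advance +18 → t=50, phase=(16,1,5,6) → FL=W FR=S RL=S RR=S
cmd 4: advance +9 → t=59, phase=(5,10,14,15) → FL=S FR=S RL=W RR=W
cmd 5: advance +16 → t=75, phase=(1,6,10,11) → FL=S FR=S RL=S RR=S


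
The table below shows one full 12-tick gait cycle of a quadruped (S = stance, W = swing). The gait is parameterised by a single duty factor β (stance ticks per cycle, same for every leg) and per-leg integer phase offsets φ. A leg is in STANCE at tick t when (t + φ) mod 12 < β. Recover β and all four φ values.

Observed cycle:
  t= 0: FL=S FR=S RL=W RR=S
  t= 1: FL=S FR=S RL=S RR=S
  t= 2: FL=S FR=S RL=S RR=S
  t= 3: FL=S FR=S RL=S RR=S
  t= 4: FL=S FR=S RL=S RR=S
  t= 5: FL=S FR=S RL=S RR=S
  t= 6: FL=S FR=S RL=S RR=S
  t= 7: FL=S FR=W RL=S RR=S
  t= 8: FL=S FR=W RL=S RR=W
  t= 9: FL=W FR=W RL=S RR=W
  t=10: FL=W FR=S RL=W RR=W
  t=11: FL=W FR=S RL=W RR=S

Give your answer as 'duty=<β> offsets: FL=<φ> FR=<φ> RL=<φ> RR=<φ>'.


duty β = stance ticks per leg = 9
FL: stance ticks = 9; W→S at t=0 → φ=0
FR: stance ticks = 9; W→S at t=10 → φ=2
RL: stance ticks = 9; W→S at t=1 → φ=11
RR: stance ticks = 9; W→S at t=11 → φ=1

duty=9 offsets: FL=0 FR=2 RL=11 RR=1


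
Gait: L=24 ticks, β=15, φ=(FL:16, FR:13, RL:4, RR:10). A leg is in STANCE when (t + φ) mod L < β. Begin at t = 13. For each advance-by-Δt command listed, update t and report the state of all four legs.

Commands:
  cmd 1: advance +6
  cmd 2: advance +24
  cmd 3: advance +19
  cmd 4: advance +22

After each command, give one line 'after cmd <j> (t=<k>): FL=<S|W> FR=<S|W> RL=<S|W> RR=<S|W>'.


start t=13: FL=S FR=S RL=W RR=W
cmd 1: advance +6 → t=19, phase=(11,8,23,5) → FL=S FR=S RL=W RR=S
cmd 2: advance +24 → t=43, phase=(11,8,23,5) → FL=S FR=S RL=W RR=S
cmd 3: advance +19 → t=62, phase=(6,3,18,0) → FL=S FR=S RL=W RR=S
cmd 4: advance +22 → t=84, phase=(4,1,16,22) → FL=S FR=S RL=W RR=W

after cmd 1 (t=19): FL=S FR=S RL=W RR=S
after cmd 2 (t=43): FL=S FR=S RL=W RR=S
after cmd 3 (t=62): FL=S FR=S RL=W RR=S
after cmd 4 (t=84): FL=S FR=S RL=W RR=W


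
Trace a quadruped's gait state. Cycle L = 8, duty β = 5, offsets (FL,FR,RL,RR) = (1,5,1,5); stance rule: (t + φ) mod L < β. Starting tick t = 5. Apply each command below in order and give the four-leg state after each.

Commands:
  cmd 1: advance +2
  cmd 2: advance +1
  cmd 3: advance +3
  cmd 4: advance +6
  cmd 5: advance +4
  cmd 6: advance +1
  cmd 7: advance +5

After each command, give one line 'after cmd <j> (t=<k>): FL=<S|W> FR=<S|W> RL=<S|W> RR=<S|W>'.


after cmd 1 (t=7): FL=S FR=S RL=S RR=S
after cmd 2 (t=8): FL=S FR=W RL=S RR=W
after cmd 3 (t=11): FL=S FR=S RL=S RR=S
after cmd 4 (t=17): FL=S FR=W RL=S RR=W
after cmd 5 (t=21): FL=W FR=S RL=W RR=S
after cmd 6 (t=22): FL=W FR=S RL=W RR=S
after cmd 7 (t=27): FL=S FR=S RL=S RR=S

start t=5: FL=W FR=S RL=W RR=S
cmd 1: advance +2 → t=7, phase=(0,4,0,4) → FL=S FR=S RL=S RR=S
cmd 2: advance +1 → t=8, phase=(1,5,1,5) → FL=S FR=W RL=S RR=W
cmd 3: advance +3 → t=11, phase=(4,0,4,0) → FL=S FR=S RL=S RR=S
cmd 4: advance +6 → t=17, phase=(2,6,2,6) → FL=S FR=W RL=S RR=W
cmd 5: advance +4 → t=21, phase=(6,2,6,2) → FL=W FR=S RL=W RR=S
cmd 6: advance +1 → t=22, phase=(7,3,7,3) → FL=W FR=S RL=W RR=S
cmd 7: advance +5 → t=27, phase=(4,0,4,0) → FL=S FR=S RL=S RR=S


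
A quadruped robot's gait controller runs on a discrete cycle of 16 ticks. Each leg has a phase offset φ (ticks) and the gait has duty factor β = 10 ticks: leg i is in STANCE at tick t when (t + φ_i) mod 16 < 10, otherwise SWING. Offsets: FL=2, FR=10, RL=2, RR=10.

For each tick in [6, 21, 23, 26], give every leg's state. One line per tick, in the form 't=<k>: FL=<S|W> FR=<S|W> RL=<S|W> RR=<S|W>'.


t=6: FL=S FR=S RL=S RR=S
t=21: FL=S FR=W RL=S RR=W
t=23: FL=S FR=S RL=S RR=S
t=26: FL=W FR=S RL=W RR=S

t=6: phase=(8,0,8,0) vs β=10 → FL=S FR=S RL=S RR=S
t=21: phase=(7,15,7,15) vs β=10 → FL=S FR=W RL=S RR=W
t=23: phase=(9,1,9,1) vs β=10 → FL=S FR=S RL=S RR=S
t=26: phase=(12,4,12,4) vs β=10 → FL=W FR=S RL=W RR=S


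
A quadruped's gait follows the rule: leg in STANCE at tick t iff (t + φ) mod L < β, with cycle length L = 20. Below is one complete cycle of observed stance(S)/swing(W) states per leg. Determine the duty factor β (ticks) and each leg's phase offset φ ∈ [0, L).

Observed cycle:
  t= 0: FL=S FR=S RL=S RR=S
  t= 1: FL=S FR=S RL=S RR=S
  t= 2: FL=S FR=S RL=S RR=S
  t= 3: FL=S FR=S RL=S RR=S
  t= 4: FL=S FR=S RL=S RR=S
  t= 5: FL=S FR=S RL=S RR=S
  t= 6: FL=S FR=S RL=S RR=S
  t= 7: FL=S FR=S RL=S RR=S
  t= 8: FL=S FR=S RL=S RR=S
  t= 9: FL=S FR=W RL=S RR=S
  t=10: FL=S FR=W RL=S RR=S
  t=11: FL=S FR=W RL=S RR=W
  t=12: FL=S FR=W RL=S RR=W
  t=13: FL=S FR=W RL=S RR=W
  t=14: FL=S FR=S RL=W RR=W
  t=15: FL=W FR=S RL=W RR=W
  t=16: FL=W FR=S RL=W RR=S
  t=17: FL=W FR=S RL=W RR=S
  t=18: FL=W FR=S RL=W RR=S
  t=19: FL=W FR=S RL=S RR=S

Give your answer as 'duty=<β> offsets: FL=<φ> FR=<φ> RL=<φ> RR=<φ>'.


duty β = stance ticks per leg = 15
FL: stance ticks = 15; W→S at t=0 → φ=0
FR: stance ticks = 15; W→S at t=14 → φ=6
RL: stance ticks = 15; W→S at t=19 → φ=1
RR: stance ticks = 15; W→S at t=16 → φ=4

duty=15 offsets: FL=0 FR=6 RL=1 RR=4


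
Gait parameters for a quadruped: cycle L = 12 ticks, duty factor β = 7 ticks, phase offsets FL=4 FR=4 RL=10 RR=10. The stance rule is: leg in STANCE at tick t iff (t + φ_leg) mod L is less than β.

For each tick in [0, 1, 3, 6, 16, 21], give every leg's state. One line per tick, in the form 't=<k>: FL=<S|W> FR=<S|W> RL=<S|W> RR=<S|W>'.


t=0: FL=S FR=S RL=W RR=W
t=1: FL=S FR=S RL=W RR=W
t=3: FL=W FR=W RL=S RR=S
t=6: FL=W FR=W RL=S RR=S
t=16: FL=W FR=W RL=S RR=S
t=21: FL=S FR=S RL=W RR=W

t=0: phase=(4,4,10,10) vs β=7 → FL=S FR=S RL=W RR=W
t=1: phase=(5,5,11,11) vs β=7 → FL=S FR=S RL=W RR=W
t=3: phase=(7,7,1,1) vs β=7 → FL=W FR=W RL=S RR=S
t=6: phase=(10,10,4,4) vs β=7 → FL=W FR=W RL=S RR=S
t=16: phase=(8,8,2,2) vs β=7 → FL=W FR=W RL=S RR=S
t=21: phase=(1,1,7,7) vs β=7 → FL=S FR=S RL=W RR=W


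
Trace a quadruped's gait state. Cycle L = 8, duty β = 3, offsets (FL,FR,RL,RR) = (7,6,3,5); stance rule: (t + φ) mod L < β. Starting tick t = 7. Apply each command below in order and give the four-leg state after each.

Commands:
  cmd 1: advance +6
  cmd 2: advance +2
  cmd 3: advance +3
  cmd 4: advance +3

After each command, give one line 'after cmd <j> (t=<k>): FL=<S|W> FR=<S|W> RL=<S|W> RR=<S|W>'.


start t=7: FL=W FR=W RL=S RR=W
cmd 1: advance +6 → t=13, phase=(4,3,0,2) → FL=W FR=W RL=S RR=S
cmd 2: advance +2 → t=15, phase=(6,5,2,4) → FL=W FR=W RL=S RR=W
cmd 3: advance +3 → t=18, phase=(1,0,5,7) → FL=S FR=S RL=W RR=W
cmd 4: advance +3 → t=21, phase=(4,3,0,2) → FL=W FR=W RL=S RR=S

after cmd 1 (t=13): FL=W FR=W RL=S RR=S
after cmd 2 (t=15): FL=W FR=W RL=S RR=W
after cmd 3 (t=18): FL=S FR=S RL=W RR=W
after cmd 4 (t=21): FL=W FR=W RL=S RR=S


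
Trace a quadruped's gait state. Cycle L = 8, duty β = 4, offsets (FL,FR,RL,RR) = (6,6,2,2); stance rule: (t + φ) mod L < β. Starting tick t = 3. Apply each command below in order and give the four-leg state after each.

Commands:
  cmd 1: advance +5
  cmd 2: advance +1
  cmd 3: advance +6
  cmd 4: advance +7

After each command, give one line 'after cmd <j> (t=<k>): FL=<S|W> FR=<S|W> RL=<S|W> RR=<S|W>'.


after cmd 1 (t=8): FL=W FR=W RL=S RR=S
after cmd 2 (t=9): FL=W FR=W RL=S RR=S
after cmd 3 (t=15): FL=W FR=W RL=S RR=S
after cmd 4 (t=22): FL=W FR=W RL=S RR=S

start t=3: FL=S FR=S RL=W RR=W
cmd 1: advance +5 → t=8, phase=(6,6,2,2) → FL=W FR=W RL=S RR=S
cmd 2: advance +1 → t=9, phase=(7,7,3,3) → FL=W FR=W RL=S RR=S
cmd 3: advance +6 → t=15, phase=(5,5,1,1) → FL=W FR=W RL=S RR=S
cmd 4: advance +7 → t=22, phase=(4,4,0,0) → FL=W FR=W RL=S RR=S


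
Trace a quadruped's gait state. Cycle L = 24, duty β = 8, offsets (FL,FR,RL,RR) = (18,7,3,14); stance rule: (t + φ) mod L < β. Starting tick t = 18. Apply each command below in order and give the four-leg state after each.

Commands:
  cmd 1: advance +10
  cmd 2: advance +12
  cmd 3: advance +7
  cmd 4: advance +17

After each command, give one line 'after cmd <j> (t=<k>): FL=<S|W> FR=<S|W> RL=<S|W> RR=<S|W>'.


after cmd 1 (t=28): FL=W FR=W RL=S RR=W
after cmd 2 (t=40): FL=W FR=W RL=W RR=S
after cmd 3 (t=47): FL=W FR=S RL=S RR=W
after cmd 4 (t=64): FL=W FR=W RL=W RR=S

start t=18: FL=W FR=S RL=W RR=W
cmd 1: advance +10 → t=28, phase=(22,11,7,18) → FL=W FR=W RL=S RR=W
cmd 2: advance +12 → t=40, phase=(10,23,19,6) → FL=W FR=W RL=W RR=S
cmd 3: advance +7 → t=47, phase=(17,6,2,13) → FL=W FR=S RL=S RR=W
cmd 4: advance +17 → t=64, phase=(10,23,19,6) → FL=W FR=W RL=W RR=S


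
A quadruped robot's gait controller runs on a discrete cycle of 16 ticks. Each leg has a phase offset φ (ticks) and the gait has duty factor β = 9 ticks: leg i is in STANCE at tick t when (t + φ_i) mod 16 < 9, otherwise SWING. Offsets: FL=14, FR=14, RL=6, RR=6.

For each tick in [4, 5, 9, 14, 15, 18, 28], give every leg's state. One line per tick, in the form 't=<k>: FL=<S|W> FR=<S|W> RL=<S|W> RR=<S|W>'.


t=4: FL=S FR=S RL=W RR=W
t=5: FL=S FR=S RL=W RR=W
t=9: FL=S FR=S RL=W RR=W
t=14: FL=W FR=W RL=S RR=S
t=15: FL=W FR=W RL=S RR=S
t=18: FL=S FR=S RL=S RR=S
t=28: FL=W FR=W RL=S RR=S

t=4: phase=(2,2,10,10) vs β=9 → FL=S FR=S RL=W RR=W
t=5: phase=(3,3,11,11) vs β=9 → FL=S FR=S RL=W RR=W
t=9: phase=(7,7,15,15) vs β=9 → FL=S FR=S RL=W RR=W
t=14: phase=(12,12,4,4) vs β=9 → FL=W FR=W RL=S RR=S
t=15: phase=(13,13,5,5) vs β=9 → FL=W FR=W RL=S RR=S
t=18: phase=(0,0,8,8) vs β=9 → FL=S FR=S RL=S RR=S
t=28: phase=(10,10,2,2) vs β=9 → FL=W FR=W RL=S RR=S


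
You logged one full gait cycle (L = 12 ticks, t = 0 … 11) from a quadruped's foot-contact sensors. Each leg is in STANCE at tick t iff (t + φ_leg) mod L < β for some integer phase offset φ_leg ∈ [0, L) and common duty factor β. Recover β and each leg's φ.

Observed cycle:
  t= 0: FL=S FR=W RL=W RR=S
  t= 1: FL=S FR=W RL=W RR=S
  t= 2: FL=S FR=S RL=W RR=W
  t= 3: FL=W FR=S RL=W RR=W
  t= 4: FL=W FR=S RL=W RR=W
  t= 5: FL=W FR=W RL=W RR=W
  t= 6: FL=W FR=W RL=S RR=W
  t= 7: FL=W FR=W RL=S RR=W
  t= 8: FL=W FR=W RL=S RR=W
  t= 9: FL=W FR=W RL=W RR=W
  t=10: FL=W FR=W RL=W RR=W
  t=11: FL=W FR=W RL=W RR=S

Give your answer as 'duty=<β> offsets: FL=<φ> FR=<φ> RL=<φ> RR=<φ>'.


duty=3 offsets: FL=0 FR=10 RL=6 RR=1

duty β = stance ticks per leg = 3
FL: stance ticks = 3; W→S at t=0 → φ=0
FR: stance ticks = 3; W→S at t=2 → φ=10
RL: stance ticks = 3; W→S at t=6 → φ=6
RR: stance ticks = 3; W→S at t=11 → φ=1


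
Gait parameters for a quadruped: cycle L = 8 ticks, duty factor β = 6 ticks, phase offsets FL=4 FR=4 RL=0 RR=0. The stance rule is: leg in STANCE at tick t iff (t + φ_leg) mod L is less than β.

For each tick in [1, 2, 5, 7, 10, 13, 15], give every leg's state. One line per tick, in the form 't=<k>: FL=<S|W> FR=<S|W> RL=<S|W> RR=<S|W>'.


t=1: FL=S FR=S RL=S RR=S
t=2: FL=W FR=W RL=S RR=S
t=5: FL=S FR=S RL=S RR=S
t=7: FL=S FR=S RL=W RR=W
t=10: FL=W FR=W RL=S RR=S
t=13: FL=S FR=S RL=S RR=S
t=15: FL=S FR=S RL=W RR=W

t=1: phase=(5,5,1,1) vs β=6 → FL=S FR=S RL=S RR=S
t=2: phase=(6,6,2,2) vs β=6 → FL=W FR=W RL=S RR=S
t=5: phase=(1,1,5,5) vs β=6 → FL=S FR=S RL=S RR=S
t=7: phase=(3,3,7,7) vs β=6 → FL=S FR=S RL=W RR=W
t=10: phase=(6,6,2,2) vs β=6 → FL=W FR=W RL=S RR=S
t=13: phase=(1,1,5,5) vs β=6 → FL=S FR=S RL=S RR=S
t=15: phase=(3,3,7,7) vs β=6 → FL=S FR=S RL=W RR=W


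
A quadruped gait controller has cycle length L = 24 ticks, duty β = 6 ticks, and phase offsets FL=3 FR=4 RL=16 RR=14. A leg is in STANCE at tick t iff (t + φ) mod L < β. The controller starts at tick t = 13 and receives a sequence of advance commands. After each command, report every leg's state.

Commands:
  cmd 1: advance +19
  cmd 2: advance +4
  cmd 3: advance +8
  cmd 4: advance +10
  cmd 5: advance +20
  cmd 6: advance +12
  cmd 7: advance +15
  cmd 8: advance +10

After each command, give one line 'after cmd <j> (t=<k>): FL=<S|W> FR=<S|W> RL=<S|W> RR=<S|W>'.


start t=13: FL=W FR=W RL=S RR=S
cmd 1: advance +19 → t=32, phase=(11,12,0,22) → FL=W FR=W RL=S RR=W
cmd 2: advance +4 → t=36, phase=(15,16,4,2) → FL=W FR=W RL=S RR=S
cmd 3: advance +8 → t=44, phase=(23,0,12,10) → FL=W FR=S RL=W RR=W
cmd 4: advance +10 → t=54, phase=(9,10,22,20) → FL=W FR=W RL=W RR=W
cmd 5: advance +20 → t=74, phase=(5,6,18,16) → FL=S FR=W RL=W RR=W
cmd 6: advance +12 → t=86, phase=(17,18,6,4) → FL=W FR=W RL=W RR=S
cmd 7: advance +15 → t=101, phase=(8,9,21,19) → FL=W FR=W RL=W RR=W
cmd 8: advance +10 → t=111, phase=(18,19,7,5) → FL=W FR=W RL=W RR=S

after cmd 1 (t=32): FL=W FR=W RL=S RR=W
after cmd 2 (t=36): FL=W FR=W RL=S RR=S
after cmd 3 (t=44): FL=W FR=S RL=W RR=W
after cmd 4 (t=54): FL=W FR=W RL=W RR=W
after cmd 5 (t=74): FL=S FR=W RL=W RR=W
after cmd 6 (t=86): FL=W FR=W RL=W RR=S
after cmd 7 (t=101): FL=W FR=W RL=W RR=W
after cmd 8 (t=111): FL=W FR=W RL=W RR=S


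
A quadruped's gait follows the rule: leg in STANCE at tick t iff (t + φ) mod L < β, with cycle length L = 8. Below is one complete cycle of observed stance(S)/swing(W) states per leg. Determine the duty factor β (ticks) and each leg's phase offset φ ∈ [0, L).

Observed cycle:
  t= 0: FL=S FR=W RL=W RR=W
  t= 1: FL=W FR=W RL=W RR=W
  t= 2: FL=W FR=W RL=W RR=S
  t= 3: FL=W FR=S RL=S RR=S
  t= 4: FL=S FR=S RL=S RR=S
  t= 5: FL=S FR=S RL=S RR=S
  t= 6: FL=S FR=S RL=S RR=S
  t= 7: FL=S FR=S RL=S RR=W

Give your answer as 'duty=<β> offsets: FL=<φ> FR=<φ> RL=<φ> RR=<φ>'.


duty β = stance ticks per leg = 5
FL: stance ticks = 5; W→S at t=4 → φ=4
FR: stance ticks = 5; W→S at t=3 → φ=5
RL: stance ticks = 5; W→S at t=3 → φ=5
RR: stance ticks = 5; W→S at t=2 → φ=6

duty=5 offsets: FL=4 FR=5 RL=5 RR=6


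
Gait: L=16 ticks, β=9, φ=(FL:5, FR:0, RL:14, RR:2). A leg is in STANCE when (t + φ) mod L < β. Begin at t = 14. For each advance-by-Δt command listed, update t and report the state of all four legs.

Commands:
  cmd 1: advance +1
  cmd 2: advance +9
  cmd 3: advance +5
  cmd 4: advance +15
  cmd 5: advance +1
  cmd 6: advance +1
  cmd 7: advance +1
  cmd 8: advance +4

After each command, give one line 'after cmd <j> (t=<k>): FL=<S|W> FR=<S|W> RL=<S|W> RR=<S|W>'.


start t=14: FL=S FR=W RL=W RR=S
cmd 1: advance +1 → t=15, phase=(4,15,13,1) → FL=S FR=W RL=W RR=S
cmd 2: advance +9 → t=24, phase=(13,8,6,10) → FL=W FR=S RL=S RR=W
cmd 3: advance +5 → t=29, phase=(2,13,11,15) → FL=S FR=W RL=W RR=W
cmd 4: advance +15 → t=44, phase=(1,12,10,14) → FL=S FR=W RL=W RR=W
cmd 5: advance +1 → t=45, phase=(2,13,11,15) → FL=S FR=W RL=W RR=W
cmd 6: advance +1 → t=46, phase=(3,14,12,0) → FL=S FR=W RL=W RR=S
cmd 7: advance +1 → t=47, phase=(4,15,13,1) → FL=S FR=W RL=W RR=S
cmd 8: advance +4 → t=51, phase=(8,3,1,5) → FL=S FR=S RL=S RR=S

after cmd 1 (t=15): FL=S FR=W RL=W RR=S
after cmd 2 (t=24): FL=W FR=S RL=S RR=W
after cmd 3 (t=29): FL=S FR=W RL=W RR=W
after cmd 4 (t=44): FL=S FR=W RL=W RR=W
after cmd 5 (t=45): FL=S FR=W RL=W RR=W
after cmd 6 (t=46): FL=S FR=W RL=W RR=S
after cmd 7 (t=47): FL=S FR=W RL=W RR=S
after cmd 8 (t=51): FL=S FR=S RL=S RR=S


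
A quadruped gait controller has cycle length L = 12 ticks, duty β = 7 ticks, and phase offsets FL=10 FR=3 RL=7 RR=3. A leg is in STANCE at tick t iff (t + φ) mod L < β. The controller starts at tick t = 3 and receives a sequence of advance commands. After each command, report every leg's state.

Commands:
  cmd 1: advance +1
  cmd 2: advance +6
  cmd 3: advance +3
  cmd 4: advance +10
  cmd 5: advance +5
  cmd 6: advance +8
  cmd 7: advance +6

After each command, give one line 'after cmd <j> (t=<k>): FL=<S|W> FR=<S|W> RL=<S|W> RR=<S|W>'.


start t=3: FL=S FR=S RL=W RR=S
cmd 1: advance +1 → t=4, phase=(2,7,11,7) → FL=S FR=W RL=W RR=W
cmd 2: advance +6 → t=10, phase=(8,1,5,1) → FL=W FR=S RL=S RR=S
cmd 3: advance +3 → t=13, phase=(11,4,8,4) → FL=W FR=S RL=W RR=S
cmd 4: advance +10 → t=23, phase=(9,2,6,2) → FL=W FR=S RL=S RR=S
cmd 5: advance +5 → t=28, phase=(2,7,11,7) → FL=S FR=W RL=W RR=W
cmd 6: advance +8 → t=36, phase=(10,3,7,3) → FL=W FR=S RL=W RR=S
cmd 7: advance +6 → t=42, phase=(4,9,1,9) → FL=S FR=W RL=S RR=W

after cmd 1 (t=4): FL=S FR=W RL=W RR=W
after cmd 2 (t=10): FL=W FR=S RL=S RR=S
after cmd 3 (t=13): FL=W FR=S RL=W RR=S
after cmd 4 (t=23): FL=W FR=S RL=S RR=S
after cmd 5 (t=28): FL=S FR=W RL=W RR=W
after cmd 6 (t=36): FL=W FR=S RL=W RR=S
after cmd 7 (t=42): FL=S FR=W RL=S RR=W


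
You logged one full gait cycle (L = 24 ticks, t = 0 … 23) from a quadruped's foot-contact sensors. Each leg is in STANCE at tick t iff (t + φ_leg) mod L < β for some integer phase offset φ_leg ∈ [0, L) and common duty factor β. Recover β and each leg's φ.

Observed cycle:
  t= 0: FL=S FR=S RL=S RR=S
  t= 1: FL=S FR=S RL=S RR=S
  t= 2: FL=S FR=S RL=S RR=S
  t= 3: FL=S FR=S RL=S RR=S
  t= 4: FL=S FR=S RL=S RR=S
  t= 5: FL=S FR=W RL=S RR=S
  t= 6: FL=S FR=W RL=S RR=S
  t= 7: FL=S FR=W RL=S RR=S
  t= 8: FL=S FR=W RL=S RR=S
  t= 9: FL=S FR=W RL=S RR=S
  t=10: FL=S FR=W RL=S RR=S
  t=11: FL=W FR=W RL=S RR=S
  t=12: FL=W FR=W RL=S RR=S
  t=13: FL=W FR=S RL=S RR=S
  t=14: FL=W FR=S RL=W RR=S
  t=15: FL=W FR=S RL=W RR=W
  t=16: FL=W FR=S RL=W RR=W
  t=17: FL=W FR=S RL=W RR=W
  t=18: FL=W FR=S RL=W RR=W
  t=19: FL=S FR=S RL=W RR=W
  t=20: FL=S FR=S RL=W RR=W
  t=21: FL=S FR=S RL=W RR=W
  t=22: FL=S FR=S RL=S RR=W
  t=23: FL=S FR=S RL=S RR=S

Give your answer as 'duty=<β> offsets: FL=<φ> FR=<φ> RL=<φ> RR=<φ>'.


duty β = stance ticks per leg = 16
FL: stance ticks = 16; W→S at t=19 → φ=5
FR: stance ticks = 16; W→S at t=13 → φ=11
RL: stance ticks = 16; W→S at t=22 → φ=2
RR: stance ticks = 16; W→S at t=23 → φ=1

duty=16 offsets: FL=5 FR=11 RL=2 RR=1


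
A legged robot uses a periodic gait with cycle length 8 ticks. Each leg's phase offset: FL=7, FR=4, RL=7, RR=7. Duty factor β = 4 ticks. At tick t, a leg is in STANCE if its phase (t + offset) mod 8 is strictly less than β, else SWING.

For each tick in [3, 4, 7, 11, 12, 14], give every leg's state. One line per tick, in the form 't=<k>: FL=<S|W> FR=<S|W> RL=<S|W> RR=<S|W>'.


t=3: FL=S FR=W RL=S RR=S
t=4: FL=S FR=S RL=S RR=S
t=7: FL=W FR=S RL=W RR=W
t=11: FL=S FR=W RL=S RR=S
t=12: FL=S FR=S RL=S RR=S
t=14: FL=W FR=S RL=W RR=W

t=3: phase=(2,7,2,2) vs β=4 → FL=S FR=W RL=S RR=S
t=4: phase=(3,0,3,3) vs β=4 → FL=S FR=S RL=S RR=S
t=7: phase=(6,3,6,6) vs β=4 → FL=W FR=S RL=W RR=W
t=11: phase=(2,7,2,2) vs β=4 → FL=S FR=W RL=S RR=S
t=12: phase=(3,0,3,3) vs β=4 → FL=S FR=S RL=S RR=S
t=14: phase=(5,2,5,5) vs β=4 → FL=W FR=S RL=W RR=W


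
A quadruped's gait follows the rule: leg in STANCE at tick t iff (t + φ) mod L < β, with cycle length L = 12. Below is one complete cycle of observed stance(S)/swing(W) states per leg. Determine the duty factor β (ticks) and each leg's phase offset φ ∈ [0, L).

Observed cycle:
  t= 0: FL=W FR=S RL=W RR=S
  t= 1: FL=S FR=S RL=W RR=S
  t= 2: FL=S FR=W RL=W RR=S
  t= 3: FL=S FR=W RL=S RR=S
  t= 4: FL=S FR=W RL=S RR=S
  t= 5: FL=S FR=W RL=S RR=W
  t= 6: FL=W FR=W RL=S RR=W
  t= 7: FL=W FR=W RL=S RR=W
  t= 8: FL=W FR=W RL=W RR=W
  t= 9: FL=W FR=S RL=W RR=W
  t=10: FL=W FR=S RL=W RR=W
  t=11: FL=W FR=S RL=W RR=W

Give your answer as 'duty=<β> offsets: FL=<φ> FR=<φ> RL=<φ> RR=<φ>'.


duty=5 offsets: FL=11 FR=3 RL=9 RR=0

duty β = stance ticks per leg = 5
FL: stance ticks = 5; W→S at t=1 → φ=11
FR: stance ticks = 5; W→S at t=9 → φ=3
RL: stance ticks = 5; W→S at t=3 → φ=9
RR: stance ticks = 5; W→S at t=0 → φ=0


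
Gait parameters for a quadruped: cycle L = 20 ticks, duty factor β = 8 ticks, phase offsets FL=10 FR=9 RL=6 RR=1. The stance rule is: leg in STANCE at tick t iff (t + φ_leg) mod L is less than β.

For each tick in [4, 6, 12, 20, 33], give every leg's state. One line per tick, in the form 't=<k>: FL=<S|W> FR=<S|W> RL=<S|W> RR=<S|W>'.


t=4: phase=(14,13,10,5) vs β=8 → FL=W FR=W RL=W RR=S
t=6: phase=(16,15,12,7) vs β=8 → FL=W FR=W RL=W RR=S
t=12: phase=(2,1,18,13) vs β=8 → FL=S FR=S RL=W RR=W
t=20: phase=(10,9,6,1) vs β=8 → FL=W FR=W RL=S RR=S
t=33: phase=(3,2,19,14) vs β=8 → FL=S FR=S RL=W RR=W

t=4: FL=W FR=W RL=W RR=S
t=6: FL=W FR=W RL=W RR=S
t=12: FL=S FR=S RL=W RR=W
t=20: FL=W FR=W RL=S RR=S
t=33: FL=S FR=S RL=W RR=W


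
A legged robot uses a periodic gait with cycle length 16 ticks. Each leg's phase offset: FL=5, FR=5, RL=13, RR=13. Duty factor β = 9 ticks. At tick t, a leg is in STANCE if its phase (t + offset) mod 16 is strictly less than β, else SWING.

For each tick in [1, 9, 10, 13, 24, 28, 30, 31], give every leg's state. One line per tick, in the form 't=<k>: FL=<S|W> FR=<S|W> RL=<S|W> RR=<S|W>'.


t=1: phase=(6,6,14,14) vs β=9 → FL=S FR=S RL=W RR=W
t=9: phase=(14,14,6,6) vs β=9 → FL=W FR=W RL=S RR=S
t=10: phase=(15,15,7,7) vs β=9 → FL=W FR=W RL=S RR=S
t=13: phase=(2,2,10,10) vs β=9 → FL=S FR=S RL=W RR=W
t=24: phase=(13,13,5,5) vs β=9 → FL=W FR=W RL=S RR=S
t=28: phase=(1,1,9,9) vs β=9 → FL=S FR=S RL=W RR=W
t=30: phase=(3,3,11,11) vs β=9 → FL=S FR=S RL=W RR=W
t=31: phase=(4,4,12,12) vs β=9 → FL=S FR=S RL=W RR=W

t=1: FL=S FR=S RL=W RR=W
t=9: FL=W FR=W RL=S RR=S
t=10: FL=W FR=W RL=S RR=S
t=13: FL=S FR=S RL=W RR=W
t=24: FL=W FR=W RL=S RR=S
t=28: FL=S FR=S RL=W RR=W
t=30: FL=S FR=S RL=W RR=W
t=31: FL=S FR=S RL=W RR=W


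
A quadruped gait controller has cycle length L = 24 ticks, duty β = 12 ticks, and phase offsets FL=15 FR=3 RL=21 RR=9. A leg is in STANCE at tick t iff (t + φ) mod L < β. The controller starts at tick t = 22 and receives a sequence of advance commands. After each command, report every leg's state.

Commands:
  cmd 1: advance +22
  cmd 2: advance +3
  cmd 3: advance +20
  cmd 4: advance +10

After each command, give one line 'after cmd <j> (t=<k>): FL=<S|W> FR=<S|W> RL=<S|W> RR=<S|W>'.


start t=22: FL=W FR=S RL=W RR=S
cmd 1: advance +22 → t=44, phase=(11,23,17,5) → FL=S FR=W RL=W RR=S
cmd 2: advance +3 → t=47, phase=(14,2,20,8) → FL=W FR=S RL=W RR=S
cmd 3: advance +20 → t=67, phase=(10,22,16,4) → FL=S FR=W RL=W RR=S
cmd 4: advance +10 → t=77, phase=(20,8,2,14) → FL=W FR=S RL=S RR=W

after cmd 1 (t=44): FL=S FR=W RL=W RR=S
after cmd 2 (t=47): FL=W FR=S RL=W RR=S
after cmd 3 (t=67): FL=S FR=W RL=W RR=S
after cmd 4 (t=77): FL=W FR=S RL=S RR=W


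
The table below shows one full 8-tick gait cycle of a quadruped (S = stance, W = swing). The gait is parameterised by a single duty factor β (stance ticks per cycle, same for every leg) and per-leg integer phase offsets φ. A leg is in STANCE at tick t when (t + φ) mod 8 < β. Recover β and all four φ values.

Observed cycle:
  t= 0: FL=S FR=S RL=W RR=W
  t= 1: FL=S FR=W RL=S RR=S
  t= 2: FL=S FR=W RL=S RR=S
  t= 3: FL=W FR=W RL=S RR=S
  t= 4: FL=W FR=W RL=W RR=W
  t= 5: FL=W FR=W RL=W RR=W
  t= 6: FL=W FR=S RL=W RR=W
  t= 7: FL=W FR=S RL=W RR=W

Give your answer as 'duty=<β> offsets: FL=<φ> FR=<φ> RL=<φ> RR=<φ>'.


duty β = stance ticks per leg = 3
FL: stance ticks = 3; W→S at t=0 → φ=0
FR: stance ticks = 3; W→S at t=6 → φ=2
RL: stance ticks = 3; W→S at t=1 → φ=7
RR: stance ticks = 3; W→S at t=1 → φ=7

duty=3 offsets: FL=0 FR=2 RL=7 RR=7


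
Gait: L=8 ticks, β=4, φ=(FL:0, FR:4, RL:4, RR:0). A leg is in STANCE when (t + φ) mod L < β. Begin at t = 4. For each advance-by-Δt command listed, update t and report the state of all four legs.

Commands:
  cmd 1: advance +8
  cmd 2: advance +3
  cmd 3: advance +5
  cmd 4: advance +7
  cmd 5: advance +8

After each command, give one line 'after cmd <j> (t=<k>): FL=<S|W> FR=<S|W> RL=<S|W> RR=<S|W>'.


start t=4: FL=W FR=S RL=S RR=W
cmd 1: advance +8 → t=12, phase=(4,0,0,4) → FL=W FR=S RL=S RR=W
cmd 2: advance +3 → t=15, phase=(7,3,3,7) → FL=W FR=S RL=S RR=W
cmd 3: advance +5 → t=20, phase=(4,0,0,4) → FL=W FR=S RL=S RR=W
cmd 4: advance +7 → t=27, phase=(3,7,7,3) → FL=S FR=W RL=W RR=S
cmd 5: advance +8 → t=35, phase=(3,7,7,3) → FL=S FR=W RL=W RR=S

after cmd 1 (t=12): FL=W FR=S RL=S RR=W
after cmd 2 (t=15): FL=W FR=S RL=S RR=W
after cmd 3 (t=20): FL=W FR=S RL=S RR=W
after cmd 4 (t=27): FL=S FR=W RL=W RR=S
after cmd 5 (t=35): FL=S FR=W RL=W RR=S


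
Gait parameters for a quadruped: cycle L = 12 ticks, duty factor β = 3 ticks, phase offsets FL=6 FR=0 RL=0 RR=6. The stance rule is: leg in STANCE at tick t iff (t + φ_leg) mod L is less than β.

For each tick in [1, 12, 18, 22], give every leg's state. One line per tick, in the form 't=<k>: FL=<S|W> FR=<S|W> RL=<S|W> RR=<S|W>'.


t=1: FL=W FR=S RL=S RR=W
t=12: FL=W FR=S RL=S RR=W
t=18: FL=S FR=W RL=W RR=S
t=22: FL=W FR=W RL=W RR=W

t=1: phase=(7,1,1,7) vs β=3 → FL=W FR=S RL=S RR=W
t=12: phase=(6,0,0,6) vs β=3 → FL=W FR=S RL=S RR=W
t=18: phase=(0,6,6,0) vs β=3 → FL=S FR=W RL=W RR=S
t=22: phase=(4,10,10,4) vs β=3 → FL=W FR=W RL=W RR=W


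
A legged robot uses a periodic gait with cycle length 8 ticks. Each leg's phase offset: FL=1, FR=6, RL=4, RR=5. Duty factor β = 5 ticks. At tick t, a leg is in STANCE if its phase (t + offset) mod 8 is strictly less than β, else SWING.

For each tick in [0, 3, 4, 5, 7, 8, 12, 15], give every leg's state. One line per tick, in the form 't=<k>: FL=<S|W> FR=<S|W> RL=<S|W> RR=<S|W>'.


t=0: FL=S FR=W RL=S RR=W
t=3: FL=S FR=S RL=W RR=S
t=4: FL=W FR=S RL=S RR=S
t=5: FL=W FR=S RL=S RR=S
t=7: FL=S FR=W RL=S RR=S
t=8: FL=S FR=W RL=S RR=W
t=12: FL=W FR=S RL=S RR=S
t=15: FL=S FR=W RL=S RR=S

t=0: phase=(1,6,4,5) vs β=5 → FL=S FR=W RL=S RR=W
t=3: phase=(4,1,7,0) vs β=5 → FL=S FR=S RL=W RR=S
t=4: phase=(5,2,0,1) vs β=5 → FL=W FR=S RL=S RR=S
t=5: phase=(6,3,1,2) vs β=5 → FL=W FR=S RL=S RR=S
t=7: phase=(0,5,3,4) vs β=5 → FL=S FR=W RL=S RR=S
t=8: phase=(1,6,4,5) vs β=5 → FL=S FR=W RL=S RR=W
t=12: phase=(5,2,0,1) vs β=5 → FL=W FR=S RL=S RR=S
t=15: phase=(0,5,3,4) vs β=5 → FL=S FR=W RL=S RR=S


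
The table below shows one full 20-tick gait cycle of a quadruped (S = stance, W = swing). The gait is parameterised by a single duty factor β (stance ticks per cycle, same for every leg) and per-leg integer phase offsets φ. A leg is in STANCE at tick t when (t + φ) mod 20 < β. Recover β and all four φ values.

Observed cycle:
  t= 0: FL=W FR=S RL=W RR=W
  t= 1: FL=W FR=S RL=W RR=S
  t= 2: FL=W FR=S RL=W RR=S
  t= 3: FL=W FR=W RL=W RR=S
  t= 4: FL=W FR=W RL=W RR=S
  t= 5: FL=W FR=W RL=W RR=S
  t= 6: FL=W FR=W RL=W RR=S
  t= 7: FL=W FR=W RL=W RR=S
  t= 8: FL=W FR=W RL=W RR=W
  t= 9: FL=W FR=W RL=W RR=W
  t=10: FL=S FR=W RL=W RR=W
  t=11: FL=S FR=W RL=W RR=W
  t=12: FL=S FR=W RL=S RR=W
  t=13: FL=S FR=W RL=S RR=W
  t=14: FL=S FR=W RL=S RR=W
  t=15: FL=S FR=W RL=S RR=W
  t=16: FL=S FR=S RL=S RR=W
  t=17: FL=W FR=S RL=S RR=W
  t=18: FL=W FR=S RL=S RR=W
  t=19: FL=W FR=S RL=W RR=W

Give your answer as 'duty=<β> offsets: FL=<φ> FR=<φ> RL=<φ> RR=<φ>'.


duty β = stance ticks per leg = 7
FL: stance ticks = 7; W→S at t=10 → φ=10
FR: stance ticks = 7; W→S at t=16 → φ=4
RL: stance ticks = 7; W→S at t=12 → φ=8
RR: stance ticks = 7; W→S at t=1 → φ=19

duty=7 offsets: FL=10 FR=4 RL=8 RR=19


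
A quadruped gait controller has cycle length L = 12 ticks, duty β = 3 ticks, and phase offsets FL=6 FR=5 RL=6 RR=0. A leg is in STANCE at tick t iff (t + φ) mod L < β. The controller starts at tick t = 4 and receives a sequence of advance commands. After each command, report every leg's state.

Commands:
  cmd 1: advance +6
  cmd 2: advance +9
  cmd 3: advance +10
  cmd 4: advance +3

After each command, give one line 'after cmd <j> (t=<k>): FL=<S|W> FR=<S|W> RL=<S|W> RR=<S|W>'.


start t=4: FL=W FR=W RL=W RR=W
cmd 1: advance +6 → t=10, phase=(4,3,4,10) → FL=W FR=W RL=W RR=W
cmd 2: advance +9 → t=19, phase=(1,0,1,7) → FL=S FR=S RL=S RR=W
cmd 3: advance +10 → t=29, phase=(11,10,11,5) → FL=W FR=W RL=W RR=W
cmd 4: advance +3 → t=32, phase=(2,1,2,8) → FL=S FR=S RL=S RR=W

after cmd 1 (t=10): FL=W FR=W RL=W RR=W
after cmd 2 (t=19): FL=S FR=S RL=S RR=W
after cmd 3 (t=29): FL=W FR=W RL=W RR=W
after cmd 4 (t=32): FL=S FR=S RL=S RR=W


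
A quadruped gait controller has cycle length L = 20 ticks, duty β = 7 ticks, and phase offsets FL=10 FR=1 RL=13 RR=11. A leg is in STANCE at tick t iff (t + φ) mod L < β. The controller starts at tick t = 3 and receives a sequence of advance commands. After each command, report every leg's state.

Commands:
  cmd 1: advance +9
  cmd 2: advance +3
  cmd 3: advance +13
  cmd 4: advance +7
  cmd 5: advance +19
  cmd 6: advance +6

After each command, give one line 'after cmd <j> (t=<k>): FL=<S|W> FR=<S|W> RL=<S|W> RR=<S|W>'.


after cmd 1 (t=12): FL=S FR=W RL=S RR=S
after cmd 2 (t=15): FL=S FR=W RL=W RR=S
after cmd 3 (t=28): FL=W FR=W RL=S RR=W
after cmd 4 (t=35): FL=S FR=W RL=W RR=S
after cmd 5 (t=54): FL=S FR=W RL=W RR=S
after cmd 6 (t=60): FL=W FR=S RL=W RR=W

start t=3: FL=W FR=S RL=W RR=W
cmd 1: advance +9 → t=12, phase=(2,13,5,3) → FL=S FR=W RL=S RR=S
cmd 2: advance +3 → t=15, phase=(5,16,8,6) → FL=S FR=W RL=W RR=S
cmd 3: advance +13 → t=28, phase=(18,9,1,19) → FL=W FR=W RL=S RR=W
cmd 4: advance +7 → t=35, phase=(5,16,8,6) → FL=S FR=W RL=W RR=S
cmd 5: advance +19 → t=54, phase=(4,15,7,5) → FL=S FR=W RL=W RR=S
cmd 6: advance +6 → t=60, phase=(10,1,13,11) → FL=W FR=S RL=W RR=W


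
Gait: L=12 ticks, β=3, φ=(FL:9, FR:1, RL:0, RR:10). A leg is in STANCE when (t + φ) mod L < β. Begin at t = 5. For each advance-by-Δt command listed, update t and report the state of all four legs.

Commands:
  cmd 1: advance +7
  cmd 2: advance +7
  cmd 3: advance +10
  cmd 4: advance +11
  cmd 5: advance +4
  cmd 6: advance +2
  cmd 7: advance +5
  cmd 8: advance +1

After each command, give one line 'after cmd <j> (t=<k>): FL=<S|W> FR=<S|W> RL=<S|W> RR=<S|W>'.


after cmd 1 (t=12): FL=W FR=S RL=S RR=W
after cmd 2 (t=19): FL=W FR=W RL=W RR=W
after cmd 3 (t=29): FL=S FR=W RL=W RR=W
after cmd 4 (t=40): FL=S FR=W RL=W RR=S
after cmd 5 (t=44): FL=W FR=W RL=W RR=W
after cmd 6 (t=46): FL=W FR=W RL=W RR=W
after cmd 7 (t=51): FL=S FR=W RL=W RR=S
after cmd 8 (t=52): FL=S FR=W RL=W RR=S

start t=5: FL=S FR=W RL=W RR=W
cmd 1: advance +7 → t=12, phase=(9,1,0,10) → FL=W FR=S RL=S RR=W
cmd 2: advance +7 → t=19, phase=(4,8,7,5) → FL=W FR=W RL=W RR=W
cmd 3: advance +10 → t=29, phase=(2,6,5,3) → FL=S FR=W RL=W RR=W
cmd 4: advance +11 → t=40, phase=(1,5,4,2) → FL=S FR=W RL=W RR=S
cmd 5: advance +4 → t=44, phase=(5,9,8,6) → FL=W FR=W RL=W RR=W
cmd 6: advance +2 → t=46, phase=(7,11,10,8) → FL=W FR=W RL=W RR=W
cmd 7: advance +5 → t=51, phase=(0,4,3,1) → FL=S FR=W RL=W RR=S
cmd 8: advance +1 → t=52, phase=(1,5,4,2) → FL=S FR=W RL=W RR=S


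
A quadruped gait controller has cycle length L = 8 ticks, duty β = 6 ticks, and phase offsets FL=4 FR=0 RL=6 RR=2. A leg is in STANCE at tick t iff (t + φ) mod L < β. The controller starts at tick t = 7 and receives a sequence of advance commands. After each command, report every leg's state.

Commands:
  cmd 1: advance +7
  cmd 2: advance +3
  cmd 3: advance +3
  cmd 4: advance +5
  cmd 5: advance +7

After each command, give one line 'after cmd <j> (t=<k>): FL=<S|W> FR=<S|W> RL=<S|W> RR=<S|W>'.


start t=7: FL=S FR=W RL=S RR=S
cmd 1: advance +7 → t=14, phase=(2,6,4,0) → FL=S FR=W RL=S RR=S
cmd 2: advance +3 → t=17, phase=(5,1,7,3) → FL=S FR=S RL=W RR=S
cmd 3: advance +3 → t=20, phase=(0,4,2,6) → FL=S FR=S RL=S RR=W
cmd 4: advance +5 → t=25, phase=(5,1,7,3) → FL=S FR=S RL=W RR=S
cmd 5: advance +7 → t=32, phase=(4,0,6,2) → FL=S FR=S RL=W RR=S

after cmd 1 (t=14): FL=S FR=W RL=S RR=S
after cmd 2 (t=17): FL=S FR=S RL=W RR=S
after cmd 3 (t=20): FL=S FR=S RL=S RR=W
after cmd 4 (t=25): FL=S FR=S RL=W RR=S
after cmd 5 (t=32): FL=S FR=S RL=W RR=S


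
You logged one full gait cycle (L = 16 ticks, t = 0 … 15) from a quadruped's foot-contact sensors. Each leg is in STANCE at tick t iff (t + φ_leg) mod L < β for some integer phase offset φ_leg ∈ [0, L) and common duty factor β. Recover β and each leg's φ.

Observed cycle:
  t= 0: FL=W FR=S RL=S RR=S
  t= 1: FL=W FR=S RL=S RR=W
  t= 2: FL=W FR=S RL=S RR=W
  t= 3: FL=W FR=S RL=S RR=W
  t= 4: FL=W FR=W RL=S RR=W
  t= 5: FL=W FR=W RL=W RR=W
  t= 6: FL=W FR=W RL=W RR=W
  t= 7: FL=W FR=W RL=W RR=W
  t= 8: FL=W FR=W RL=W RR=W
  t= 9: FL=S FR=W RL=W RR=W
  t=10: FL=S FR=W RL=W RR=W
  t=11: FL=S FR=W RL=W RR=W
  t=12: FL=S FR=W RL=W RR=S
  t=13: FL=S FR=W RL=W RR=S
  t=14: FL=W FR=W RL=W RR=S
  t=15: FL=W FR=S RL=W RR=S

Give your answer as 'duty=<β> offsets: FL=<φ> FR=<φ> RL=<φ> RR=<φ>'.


duty β = stance ticks per leg = 5
FL: stance ticks = 5; W→S at t=9 → φ=7
FR: stance ticks = 5; W→S at t=15 → φ=1
RL: stance ticks = 5; W→S at t=0 → φ=0
RR: stance ticks = 5; W→S at t=12 → φ=4

duty=5 offsets: FL=7 FR=1 RL=0 RR=4


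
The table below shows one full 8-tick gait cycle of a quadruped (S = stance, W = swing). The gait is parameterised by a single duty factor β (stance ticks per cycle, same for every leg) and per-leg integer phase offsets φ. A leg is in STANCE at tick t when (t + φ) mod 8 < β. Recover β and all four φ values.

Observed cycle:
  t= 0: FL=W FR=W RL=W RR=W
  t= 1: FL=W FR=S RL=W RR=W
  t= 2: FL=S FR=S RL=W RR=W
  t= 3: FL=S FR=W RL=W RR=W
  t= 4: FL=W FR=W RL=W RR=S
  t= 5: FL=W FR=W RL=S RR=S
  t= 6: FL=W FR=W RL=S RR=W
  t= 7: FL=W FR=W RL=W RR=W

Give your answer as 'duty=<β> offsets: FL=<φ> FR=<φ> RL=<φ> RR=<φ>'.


duty=2 offsets: FL=6 FR=7 RL=3 RR=4

duty β = stance ticks per leg = 2
FL: stance ticks = 2; W→S at t=2 → φ=6
FR: stance ticks = 2; W→S at t=1 → φ=7
RL: stance ticks = 2; W→S at t=5 → φ=3
RR: stance ticks = 2; W→S at t=4 → φ=4
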